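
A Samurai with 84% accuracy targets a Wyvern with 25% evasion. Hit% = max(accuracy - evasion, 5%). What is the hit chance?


accuracy - evasion = 84 - 25 = 59
Apply floor: max(59, 5) = 59
Hit chance = 59%

59%


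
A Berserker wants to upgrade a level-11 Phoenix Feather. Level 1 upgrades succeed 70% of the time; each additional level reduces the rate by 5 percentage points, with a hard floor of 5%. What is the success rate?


raw_rate = 70 - 5 * (11 - 1)
= 70 - 5 * 10
= 70 - 50
= 20
Apply floor: max(20, 5) = 20%

20%


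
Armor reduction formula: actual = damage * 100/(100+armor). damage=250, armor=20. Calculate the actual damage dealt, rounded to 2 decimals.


actual = 250 * 100 / (100 + 20)
= 250 * 100 / 120
= 25000 / 120
= 208.33

208.33 damage


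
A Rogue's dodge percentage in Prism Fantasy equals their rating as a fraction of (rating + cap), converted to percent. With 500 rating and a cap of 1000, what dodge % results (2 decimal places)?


dodge% = 500 / (500 + 1000) * 100
= 500 / 1500 * 100
= 0.333333 * 100
= 33.33%

33.33%


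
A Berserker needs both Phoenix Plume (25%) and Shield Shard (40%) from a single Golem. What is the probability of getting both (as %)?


For independent events, P(both) = P(A) * P(B)
= 25% * 40%
= 1000 / 100 %
= 10.0%

10.0%


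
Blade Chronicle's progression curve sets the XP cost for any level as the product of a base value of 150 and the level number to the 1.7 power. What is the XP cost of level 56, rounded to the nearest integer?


XP = 150 * level^1.7
Substitute level = 56:
XP = 150 * 56^1.7
= 150 * 937.3886
= 140608

140608 XP


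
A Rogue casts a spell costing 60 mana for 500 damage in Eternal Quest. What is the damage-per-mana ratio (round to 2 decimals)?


Efficiency = damage / mana
= 500 / 60
= 8.33

8.33 dmg/mana


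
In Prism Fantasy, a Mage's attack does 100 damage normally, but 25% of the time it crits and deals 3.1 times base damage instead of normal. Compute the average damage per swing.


E[dmg] = base * (1 + crit_chance * (crit_mult - 1))
cc as decimal = 25/100 = 0.25
cm - 1 = 3.1 - 1 = 2.1
Bonus factor = 0.25 * 2.1 = 0.525
Total multiplier = 1 + 0.525 = 1.525
Expected damage = 100 * 1.525 = 152.50

152.50 damage


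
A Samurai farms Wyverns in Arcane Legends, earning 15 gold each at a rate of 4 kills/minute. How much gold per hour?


Gold per minute = 15 * 4 = 60
Gold per hour = 60 * 60 = 3600

3600 gold/hour


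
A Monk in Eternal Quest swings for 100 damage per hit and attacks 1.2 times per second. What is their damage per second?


DPS = damage * attack_speed
= 100 * 1.2
= 120.0

120.0 DPS


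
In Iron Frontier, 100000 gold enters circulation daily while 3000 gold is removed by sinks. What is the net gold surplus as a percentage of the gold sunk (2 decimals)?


Net gold = 100000 - 3000 = 97000
Inflation rate = net / sunk * 100 = 97000 / 3000 * 100
= 32.333333 * 100
= 3233.33%

3233.33%


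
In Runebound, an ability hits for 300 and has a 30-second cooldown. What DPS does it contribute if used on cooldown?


DPS = damage / cooldown
= 300 / 30
= 10.00

10.00 DPS


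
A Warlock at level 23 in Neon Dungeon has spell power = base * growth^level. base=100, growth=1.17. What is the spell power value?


value = base * growth^level
= 100 * 1.17^23
= 100 * 37.006228
= 3700.62

3700.62 spell power


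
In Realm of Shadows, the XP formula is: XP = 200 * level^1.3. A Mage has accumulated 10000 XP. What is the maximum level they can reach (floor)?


XP = 200 * level^1.3, so level = (XP / 200)^(1/1.3)
= (10000 / 200)^(1/1.3)
= 50.0^0.7692
= 20.2722
Floor: level = 20

level 20


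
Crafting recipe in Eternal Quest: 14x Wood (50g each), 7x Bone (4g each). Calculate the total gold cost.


Cost breakdown:
  Wood: 14 * 50 = 700
  Bone: 7 * 4 = 28
Total = 700 + 28 = 728

728 gold


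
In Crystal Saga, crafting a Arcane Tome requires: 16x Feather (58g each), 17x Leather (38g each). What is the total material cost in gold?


Cost breakdown:
  Feather: 16 * 58 = 928
  Leather: 17 * 38 = 646
Total = 928 + 646 = 1574

1574 gold


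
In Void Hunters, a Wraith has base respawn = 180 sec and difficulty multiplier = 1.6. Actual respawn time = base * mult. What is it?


Respawn time = base * multiplier
= 180 * 1.6
= 288.0 seconds

288.0 seconds


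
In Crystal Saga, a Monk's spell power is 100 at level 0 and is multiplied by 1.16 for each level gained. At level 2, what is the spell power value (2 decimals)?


value = base * growth^level
= 100 * 1.16^2
= 100 * 1.3456
= 134.56

134.56 spell power


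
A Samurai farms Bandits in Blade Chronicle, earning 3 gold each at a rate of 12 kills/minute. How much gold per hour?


Gold per minute = 3 * 12 = 36
Gold per hour = 36 * 60 = 2160

2160 gold/hour


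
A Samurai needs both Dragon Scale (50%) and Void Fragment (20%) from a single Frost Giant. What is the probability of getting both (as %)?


For independent events, P(both) = P(A) * P(B)
= 50% * 20%
= 1000 / 100 %
= 10.0%

10.0%


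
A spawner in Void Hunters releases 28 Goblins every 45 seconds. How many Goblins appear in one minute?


Spawns per minute = count * (60 / interval)
= 28 * (60 / 45)
= 28 * 1.3333
= 37.33

37.33 per minute


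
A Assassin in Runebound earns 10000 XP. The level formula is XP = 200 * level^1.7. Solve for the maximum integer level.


XP = 200 * level^1.7, so level = (XP / 200)^(1/1.7)
= (10000 / 200)^(1/1.7)
= 50.0^0.5882
= 9.9861
Floor: level = 9

level 9


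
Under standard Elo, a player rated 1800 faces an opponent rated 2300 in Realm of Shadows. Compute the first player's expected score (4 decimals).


Elo expected score: Ea = 1/(1 + 10^((Rb-Ra)/400))
Rb - Ra = 2300 - 1800 = 500
(Rb-Ra)/400 = 500/400 = 1.25
10^1.25 = 17.782794
Ea = 1/(1 + 17.782794) = 1/18.782794 = 0.0532

0.0532


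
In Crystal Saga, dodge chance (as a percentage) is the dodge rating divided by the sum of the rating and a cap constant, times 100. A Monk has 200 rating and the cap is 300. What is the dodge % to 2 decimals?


dodge% = 200 / (200 + 300) * 100
= 200 / 500 * 100
= 0.4 * 100
= 40.00%

40.00%


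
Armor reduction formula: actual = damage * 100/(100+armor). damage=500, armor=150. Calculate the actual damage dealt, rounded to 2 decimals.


actual = 500 * 100 / (100 + 150)
= 500 * 100 / 250
= 50000 / 250
= 200.00

200.00 damage


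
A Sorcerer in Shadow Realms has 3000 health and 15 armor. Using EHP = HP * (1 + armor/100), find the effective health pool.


EHP = 3000 * (1 + 15/100)
= 3000 * (1 + 0.15)
= 3000 * 1.15
= 3450.0

3450.0 EHP


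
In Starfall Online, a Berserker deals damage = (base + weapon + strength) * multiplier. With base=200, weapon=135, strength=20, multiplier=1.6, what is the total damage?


Sum base + weapon + str = 200 + 135 + 20 = 355
Multiply by 1.6:
355 * 1.6 = 568.0

568.0 damage


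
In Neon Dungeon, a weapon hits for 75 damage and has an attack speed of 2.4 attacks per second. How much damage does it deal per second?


DPS = damage * attack_speed
= 75 * 2.4
= 180.0

180.0 DPS


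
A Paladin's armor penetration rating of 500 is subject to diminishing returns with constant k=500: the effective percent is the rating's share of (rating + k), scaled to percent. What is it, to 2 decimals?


effective% = rating / (rating + k) * 100
= 500 / (500 + 500) * 100
= 500 / 1000 * 100
= 0.5 * 100
= 50.00%

50.00%


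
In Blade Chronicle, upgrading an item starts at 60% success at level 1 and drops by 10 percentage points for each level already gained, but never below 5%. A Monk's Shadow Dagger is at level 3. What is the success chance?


raw_rate = 60 - 10 * (3 - 1)
= 60 - 10 * 2
= 60 - 20
= 40
Apply floor: max(40, 5) = 40%

40%


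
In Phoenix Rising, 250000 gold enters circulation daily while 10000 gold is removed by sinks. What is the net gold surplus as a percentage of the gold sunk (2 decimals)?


Net gold = 250000 - 10000 = 240000
Inflation rate = net / sunk * 100 = 240000 / 10000 * 100
= 24.0 * 100
= 2400.00%

2400.00%


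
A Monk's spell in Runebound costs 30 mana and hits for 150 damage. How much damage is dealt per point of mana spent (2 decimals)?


Efficiency = damage / mana
= 150 / 30
= 5.00

5.00 dmg/mana


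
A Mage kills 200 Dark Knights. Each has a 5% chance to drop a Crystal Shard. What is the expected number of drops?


Expected drops = kills * (drop_rate / 100)
= 200 * (5 / 100)
= 200 * 0.05
= 10.0

10.0 drops


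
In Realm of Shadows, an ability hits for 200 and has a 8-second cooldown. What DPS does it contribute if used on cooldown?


DPS = damage / cooldown
= 200 / 8
= 25.00

25.00 DPS


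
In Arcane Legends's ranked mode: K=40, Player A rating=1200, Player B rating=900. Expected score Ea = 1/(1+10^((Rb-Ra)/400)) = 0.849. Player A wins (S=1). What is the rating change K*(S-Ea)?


Elo update: delta = K * (S - Ea), where S = 1 (wins)
S - Ea = 1 - 0.849 = 0.151
Rating change = 40 * 0.151
= 6.04

6.04 rating points


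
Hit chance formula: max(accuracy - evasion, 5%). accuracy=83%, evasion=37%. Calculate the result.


accuracy - evasion = 83 - 37 = 46
Apply floor: max(46, 5) = 46
Hit chance = 46%

46%


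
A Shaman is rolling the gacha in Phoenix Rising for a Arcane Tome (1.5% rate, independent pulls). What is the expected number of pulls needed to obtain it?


Expected pulls for a geometric distribution = 1/p = 100 / rate%
= 100 / 1.5
= 66.67

66.67 pulls


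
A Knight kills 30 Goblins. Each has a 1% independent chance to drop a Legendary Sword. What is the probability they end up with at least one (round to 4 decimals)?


P(at least one) = 1 - P(none) = 1 - (1-p)^n
p = 1/100 = 0.01
1 - p = 0.99
(1 - p)^30 = 0.99^30 = 0.739700
P(at least one) = 1 - 0.739700 = 0.2603

0.2603


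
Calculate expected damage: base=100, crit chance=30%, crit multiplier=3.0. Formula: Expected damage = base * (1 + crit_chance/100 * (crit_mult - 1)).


E[dmg] = base * (1 + crit_chance * (crit_mult - 1))
cc as decimal = 30/100 = 0.3
cm - 1 = 3.0 - 1 = 2.0
Bonus factor = 0.3 * 2.0 = 0.6
Total multiplier = 1 + 0.6 = 1.6
Expected damage = 100 * 1.6 = 160.00

160.00 damage


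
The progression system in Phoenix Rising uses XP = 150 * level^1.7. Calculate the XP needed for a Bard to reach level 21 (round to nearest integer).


XP = 150 * level^1.7
Substitute level = 21:
XP = 150 * 21^1.7
= 150 * 176.9183
= 26538

26538 XP


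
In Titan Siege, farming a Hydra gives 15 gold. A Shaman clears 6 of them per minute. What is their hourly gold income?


Gold per minute = 15 * 6 = 90
Gold per hour = 90 * 60 = 5400

5400 gold/hour


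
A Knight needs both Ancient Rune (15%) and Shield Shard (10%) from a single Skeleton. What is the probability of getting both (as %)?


For independent events, P(both) = P(A) * P(B)
= 15% * 10%
= 150 / 100 %
= 1.5%

1.5%


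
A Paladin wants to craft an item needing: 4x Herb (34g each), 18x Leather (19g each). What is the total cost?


Cost breakdown:
  Herb: 4 * 34 = 136
  Leather: 18 * 19 = 342
Total = 136 + 342 = 478

478 gold


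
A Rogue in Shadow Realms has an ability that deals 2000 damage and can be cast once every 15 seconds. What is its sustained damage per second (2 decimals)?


DPS = damage / cooldown
= 2000 / 15
= 133.33

133.33 DPS


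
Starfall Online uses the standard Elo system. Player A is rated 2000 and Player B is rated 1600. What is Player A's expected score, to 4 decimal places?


Elo expected score: Ea = 1/(1 + 10^((Rb-Ra)/400))
Rb - Ra = 1600 - 2000 = -400
(Rb-Ra)/400 = -400/400 = -1.0
10^-1.0 = 0.1
Ea = 1/(1 + 0.1) = 1/1.1 = 0.9091

0.9091


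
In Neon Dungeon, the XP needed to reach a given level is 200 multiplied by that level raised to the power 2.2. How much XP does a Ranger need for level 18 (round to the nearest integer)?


XP = 200 * level^2.2
Substitute level = 18:
XP = 200 * 18^2.2
= 200 * 577.5632
= 115513

115513 XP


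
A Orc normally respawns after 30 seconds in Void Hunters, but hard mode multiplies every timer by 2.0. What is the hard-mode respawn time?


Respawn time = base * multiplier
= 30 * 2.0
= 60.0 seconds

60.0 seconds


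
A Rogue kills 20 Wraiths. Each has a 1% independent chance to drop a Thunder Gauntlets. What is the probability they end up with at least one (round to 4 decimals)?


P(at least one) = 1 - P(none) = 1 - (1-p)^n
p = 1/100 = 0.01
1 - p = 0.99
(1 - p)^20 = 0.99^20 = 0.817907
P(at least one) = 1 - 0.817907 = 0.1821

0.1821


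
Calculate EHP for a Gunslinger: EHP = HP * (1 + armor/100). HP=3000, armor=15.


EHP = 3000 * (1 + 15/100)
= 3000 * (1 + 0.15)
= 3000 * 1.15
= 3450.0

3450.0 EHP


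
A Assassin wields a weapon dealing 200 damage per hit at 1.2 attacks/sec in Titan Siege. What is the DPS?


DPS = damage * attack_speed
= 200 * 1.2
= 240.0

240.0 DPS


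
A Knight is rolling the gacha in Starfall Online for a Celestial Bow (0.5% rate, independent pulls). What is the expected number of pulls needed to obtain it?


Expected pulls for a geometric distribution = 1/p = 100 / rate%
= 100 / 0.5
= 200.0

200.0 pulls


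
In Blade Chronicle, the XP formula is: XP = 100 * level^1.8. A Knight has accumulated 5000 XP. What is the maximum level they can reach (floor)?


XP = 100 * level^1.8, so level = (XP / 100)^(1/1.8)
= (5000 / 100)^(1/1.8)
= 50.0^0.5556
= 8.7876
Floor: level = 8

level 8


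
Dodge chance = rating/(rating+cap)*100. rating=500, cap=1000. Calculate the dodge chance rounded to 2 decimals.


dodge% = 500 / (500 + 1000) * 100
= 500 / 1500 * 100
= 0.333333 * 100
= 33.33%

33.33%


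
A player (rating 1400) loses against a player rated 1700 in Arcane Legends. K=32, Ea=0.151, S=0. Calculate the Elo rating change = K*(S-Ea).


Elo update: delta = K * (S - Ea), where S = 0 (loses)
S - Ea = 0 - 0.151 = -0.151
Rating change = 32 * -0.151
= -4.83

-4.83 rating points


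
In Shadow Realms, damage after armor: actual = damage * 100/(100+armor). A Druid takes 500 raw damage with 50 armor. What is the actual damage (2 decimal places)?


actual = 500 * 100 / (100 + 50)
= 500 * 100 / 150
= 50000 / 150
= 333.33

333.33 damage


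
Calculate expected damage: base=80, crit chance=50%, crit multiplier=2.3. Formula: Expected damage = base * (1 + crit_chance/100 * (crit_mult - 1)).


E[dmg] = base * (1 + crit_chance * (crit_mult - 1))
cc as decimal = 50/100 = 0.5
cm - 1 = 2.3 - 1 = 1.3
Bonus factor = 0.5 * 1.3 = 0.65
Total multiplier = 1 + 0.65 = 1.65
Expected damage = 80 * 1.65 = 132.00

132.00 damage


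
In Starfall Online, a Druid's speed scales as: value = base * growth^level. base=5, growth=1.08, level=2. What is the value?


value = base * growth^level
= 5 * 1.08^2
= 5 * 1.1664
= 5.83

5.83 speed


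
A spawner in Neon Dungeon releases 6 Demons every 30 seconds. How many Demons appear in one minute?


Spawns per minute = count * (60 / interval)
= 6 * (60 / 30)
= 6 * 2.0
= 12.0

12.0 per minute


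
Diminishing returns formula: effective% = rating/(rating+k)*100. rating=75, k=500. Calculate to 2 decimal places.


effective% = rating / (rating + k) * 100
= 75 / (75 + 500) * 100
= 75 / 575 * 100
= 0.130435 * 100
= 13.04%

13.04%


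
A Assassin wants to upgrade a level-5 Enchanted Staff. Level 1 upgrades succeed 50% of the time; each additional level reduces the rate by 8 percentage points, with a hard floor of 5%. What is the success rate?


raw_rate = 50 - 8 * (5 - 1)
= 50 - 8 * 4
= 50 - 32
= 18
Apply floor: max(18, 5) = 18%

18%


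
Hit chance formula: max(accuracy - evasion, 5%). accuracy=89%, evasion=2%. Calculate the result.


accuracy - evasion = 89 - 2 = 87
Apply floor: max(87, 5) = 87
Hit chance = 87%

87%


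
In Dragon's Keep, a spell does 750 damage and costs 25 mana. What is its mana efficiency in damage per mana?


Efficiency = damage / mana
= 750 / 25
= 30.00

30.00 dmg/mana


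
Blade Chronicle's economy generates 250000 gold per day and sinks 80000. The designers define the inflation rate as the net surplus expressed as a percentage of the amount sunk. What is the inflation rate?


Net gold = 250000 - 80000 = 170000
Inflation rate = net / sunk * 100 = 170000 / 80000 * 100
= 2.125 * 100
= 212.50%

212.50%


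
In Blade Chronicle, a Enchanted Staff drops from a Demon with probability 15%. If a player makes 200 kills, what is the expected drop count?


Expected drops = kills * (drop_rate / 100)
= 200 * (15 / 100)
= 200 * 0.15
= 30.0

30.0 drops


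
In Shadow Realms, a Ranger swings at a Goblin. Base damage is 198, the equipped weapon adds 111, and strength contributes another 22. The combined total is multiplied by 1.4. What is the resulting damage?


Sum base + weapon + str = 198 + 111 + 22 = 331
Multiply by 1.4:
331 * 1.4 = 463.4

463.4 damage


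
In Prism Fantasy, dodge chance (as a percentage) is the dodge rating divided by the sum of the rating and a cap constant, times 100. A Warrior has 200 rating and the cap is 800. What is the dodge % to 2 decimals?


dodge% = 200 / (200 + 800) * 100
= 200 / 1000 * 100
= 0.2 * 100
= 20.00%

20.00%


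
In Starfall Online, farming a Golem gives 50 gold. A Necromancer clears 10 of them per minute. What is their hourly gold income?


Gold per minute = 50 * 10 = 500
Gold per hour = 500 * 60 = 30000

30000 gold/hour


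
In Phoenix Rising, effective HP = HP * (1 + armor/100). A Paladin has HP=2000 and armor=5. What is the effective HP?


EHP = 2000 * (1 + 5/100)
= 2000 * (1 + 0.05)
= 2000 * 1.05
= 2100.0

2100.0 EHP


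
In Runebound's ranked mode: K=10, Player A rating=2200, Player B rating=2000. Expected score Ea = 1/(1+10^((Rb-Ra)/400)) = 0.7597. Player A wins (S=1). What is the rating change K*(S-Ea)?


Elo update: delta = K * (S - Ea), where S = 1 (wins)
S - Ea = 1 - 0.7597 = 0.2403
Rating change = 10 * 0.2403
= 2.40

2.40 rating points


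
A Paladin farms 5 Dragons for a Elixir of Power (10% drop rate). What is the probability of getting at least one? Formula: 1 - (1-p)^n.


P(at least one) = 1 - P(none) = 1 - (1-p)^n
p = 10/100 = 0.1
1 - p = 0.9
(1 - p)^5 = 0.9^5 = 0.590490
P(at least one) = 1 - 0.590490 = 0.4095

0.4095


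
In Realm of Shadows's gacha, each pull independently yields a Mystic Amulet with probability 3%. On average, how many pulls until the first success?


Expected pulls for a geometric distribution = 1/p = 100 / rate%
= 100 / 3
= 33.33

33.33 pulls


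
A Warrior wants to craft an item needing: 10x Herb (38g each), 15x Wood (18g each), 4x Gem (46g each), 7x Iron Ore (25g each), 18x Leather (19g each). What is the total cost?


Cost breakdown:
  Herb: 10 * 38 = 380
  Wood: 15 * 18 = 270
  Gem: 4 * 46 = 184
  Iron Ore: 7 * 25 = 175
  Leather: 18 * 19 = 342
Total = 380 + 270 + 184 + 175 + 342 = 1351

1351 gold


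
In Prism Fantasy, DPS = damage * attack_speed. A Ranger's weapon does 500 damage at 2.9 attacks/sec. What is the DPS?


DPS = damage * attack_speed
= 500 * 2.9
= 1450.0

1450.0 DPS


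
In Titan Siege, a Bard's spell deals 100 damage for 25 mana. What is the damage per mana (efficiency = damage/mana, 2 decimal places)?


Efficiency = damage / mana
= 100 / 25
= 4.00

4.00 dmg/mana


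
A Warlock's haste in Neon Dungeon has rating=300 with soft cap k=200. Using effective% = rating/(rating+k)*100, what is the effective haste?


effective% = rating / (rating + k) * 100
= 300 / (300 + 200) * 100
= 300 / 500 * 100
= 0.6 * 100
= 60.00%

60.00%


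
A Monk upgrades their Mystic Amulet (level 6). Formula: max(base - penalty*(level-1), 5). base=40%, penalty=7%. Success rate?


raw_rate = 40 - 7 * (6 - 1)
= 40 - 7 * 5
= 40 - 35
= 5
Apply floor: max(5, 5) = 5%

5%


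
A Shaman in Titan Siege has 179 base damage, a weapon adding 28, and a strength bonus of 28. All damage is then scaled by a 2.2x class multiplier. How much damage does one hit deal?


Sum base + weapon + str = 179 + 28 + 28 = 235
Multiply by 2.2:
235 * 2.2 = 517.0

517.0 damage


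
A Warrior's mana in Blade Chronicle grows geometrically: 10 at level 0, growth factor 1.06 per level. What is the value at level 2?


value = base * growth^level
= 10 * 1.06^2
= 10 * 1.1236
= 11.24

11.24 mana


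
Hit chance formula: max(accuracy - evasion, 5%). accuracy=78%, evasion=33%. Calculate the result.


accuracy - evasion = 78 - 33 = 45
Apply floor: max(45, 5) = 45
Hit chance = 45%

45%


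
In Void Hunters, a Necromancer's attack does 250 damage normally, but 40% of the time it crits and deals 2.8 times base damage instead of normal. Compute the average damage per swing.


E[dmg] = base * (1 + crit_chance * (crit_mult - 1))
cc as decimal = 40/100 = 0.4
cm - 1 = 2.8 - 1 = 1.8
Bonus factor = 0.4 * 1.8 = 0.72
Total multiplier = 1 + 0.72 = 1.72
Expected damage = 250 * 1.72 = 430.00

430.00 damage


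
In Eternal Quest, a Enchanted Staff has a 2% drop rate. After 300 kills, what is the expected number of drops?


Expected drops = kills * (drop_rate / 100)
= 300 * (2 / 100)
= 300 * 0.02
= 6.0

6.0 drops


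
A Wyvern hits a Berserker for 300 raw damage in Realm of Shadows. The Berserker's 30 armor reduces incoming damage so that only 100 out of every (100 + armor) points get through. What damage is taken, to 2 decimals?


actual = 300 * 100 / (100 + 30)
= 300 * 100 / 130
= 30000 / 130
= 230.77

230.77 damage


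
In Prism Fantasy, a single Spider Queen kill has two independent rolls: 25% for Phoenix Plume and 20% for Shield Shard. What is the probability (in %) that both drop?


For independent events, P(both) = P(A) * P(B)
= 25% * 20%
= 500 / 100 %
= 5.0%

5.0%


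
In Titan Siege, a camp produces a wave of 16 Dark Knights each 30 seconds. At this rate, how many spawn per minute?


Spawns per minute = count * (60 / interval)
= 16 * (60 / 30)
= 16 * 2.0
= 32.0

32.0 per minute


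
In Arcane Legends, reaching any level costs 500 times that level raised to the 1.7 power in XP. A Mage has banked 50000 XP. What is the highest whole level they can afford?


XP = 500 * level^1.7, so level = (XP / 500)^(1/1.7)
= (50000 / 500)^(1/1.7)
= 100.0^0.5882
= 15.0131
Floor: level = 15

level 15


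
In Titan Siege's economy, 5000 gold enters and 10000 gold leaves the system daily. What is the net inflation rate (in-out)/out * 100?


Net gold = 5000 - 10000 = -5000
Inflation rate = net / sunk * 100 = -5000 / 10000 * 100
= -0.5 * 100
= -50.00%

-50.00%


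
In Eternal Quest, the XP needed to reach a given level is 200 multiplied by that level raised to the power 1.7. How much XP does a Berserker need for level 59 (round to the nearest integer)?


XP = 200 * level^1.7
Substitute level = 59:
XP = 200 * 59^1.7
= 200 * 1024.3501
= 204870

204870 XP


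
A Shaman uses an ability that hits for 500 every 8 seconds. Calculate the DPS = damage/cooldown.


DPS = damage / cooldown
= 500 / 8
= 62.50

62.50 DPS


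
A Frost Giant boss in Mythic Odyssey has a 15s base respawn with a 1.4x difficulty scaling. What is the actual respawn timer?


Respawn time = base * multiplier
= 15 * 1.4
= 21.0 seconds

21.0 seconds


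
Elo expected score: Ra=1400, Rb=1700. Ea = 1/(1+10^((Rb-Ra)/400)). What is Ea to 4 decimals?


Elo expected score: Ea = 1/(1 + 10^((Rb-Ra)/400))
Rb - Ra = 1700 - 1400 = 300
(Rb-Ra)/400 = 300/400 = 0.75
10^0.75 = 5.623413
Ea = 1/(1 + 5.623413) = 1/6.623413 = 0.1510

0.1510


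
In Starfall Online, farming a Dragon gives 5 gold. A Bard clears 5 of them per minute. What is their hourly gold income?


Gold per minute = 5 * 5 = 25
Gold per hour = 25 * 60 = 1500

1500 gold/hour


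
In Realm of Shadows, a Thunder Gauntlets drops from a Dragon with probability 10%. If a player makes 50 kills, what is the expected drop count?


Expected drops = kills * (drop_rate / 100)
= 50 * (10 / 100)
= 50 * 0.1
= 5.0

5.0 drops


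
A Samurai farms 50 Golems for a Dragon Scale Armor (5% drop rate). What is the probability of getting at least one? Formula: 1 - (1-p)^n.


P(at least one) = 1 - P(none) = 1 - (1-p)^n
p = 5/100 = 0.05
1 - p = 0.95
(1 - p)^50 = 0.95^50 = 0.076945
P(at least one) = 1 - 0.076945 = 0.9231

0.9231


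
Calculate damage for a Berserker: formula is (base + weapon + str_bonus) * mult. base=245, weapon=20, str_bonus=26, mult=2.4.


Sum base + weapon + str = 245 + 20 + 26 = 291
Multiply by 2.4:
291 * 2.4 = 698.4

698.4 damage


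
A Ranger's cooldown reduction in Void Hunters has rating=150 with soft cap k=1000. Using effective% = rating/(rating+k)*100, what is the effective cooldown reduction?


effective% = rating / (rating + k) * 100
= 150 / (150 + 1000) * 100
= 150 / 1150 * 100
= 0.130435 * 100
= 13.04%

13.04%


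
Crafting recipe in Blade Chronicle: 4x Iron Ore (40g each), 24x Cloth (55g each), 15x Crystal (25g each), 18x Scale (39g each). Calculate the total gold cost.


Cost breakdown:
  Iron Ore: 4 * 40 = 160
  Cloth: 24 * 55 = 1320
  Crystal: 15 * 25 = 375
  Scale: 18 * 39 = 702
Total = 160 + 1320 + 375 + 702 = 2557

2557 gold


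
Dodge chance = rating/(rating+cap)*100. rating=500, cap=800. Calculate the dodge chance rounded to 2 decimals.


dodge% = 500 / (500 + 800) * 100
= 500 / 1300 * 100
= 0.384615 * 100
= 38.46%

38.46%


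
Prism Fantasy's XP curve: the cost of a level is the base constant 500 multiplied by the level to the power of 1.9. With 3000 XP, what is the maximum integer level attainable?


XP = 500 * level^1.9, so level = (XP / 500)^(1/1.9)
= (3000 / 500)^(1/1.9)
= 6.0^0.5263
= 2.5678
Floor: level = 2

level 2


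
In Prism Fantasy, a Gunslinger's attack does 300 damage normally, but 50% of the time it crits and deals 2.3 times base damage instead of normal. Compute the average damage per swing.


E[dmg] = base * (1 + crit_chance * (crit_mult - 1))
cc as decimal = 50/100 = 0.5
cm - 1 = 2.3 - 1 = 1.3
Bonus factor = 0.5 * 1.3 = 0.65
Total multiplier = 1 + 0.65 = 1.65
Expected damage = 300 * 1.65 = 495.00

495.00 damage


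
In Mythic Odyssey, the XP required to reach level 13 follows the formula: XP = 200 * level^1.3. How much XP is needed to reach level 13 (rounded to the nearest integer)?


XP = 200 * level^1.3
Substitute level = 13:
XP = 200 * 13^1.3
= 200 * 28.06249998
= 5612

5612 XP


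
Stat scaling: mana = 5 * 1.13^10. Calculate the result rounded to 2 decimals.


value = base * growth^level
= 5 * 1.13^10
= 5 * 3.394567
= 16.97

16.97 mana


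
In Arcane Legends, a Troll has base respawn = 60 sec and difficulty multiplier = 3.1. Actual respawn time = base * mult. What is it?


Respawn time = base * multiplier
= 60 * 3.1
= 186.0 seconds

186.0 seconds


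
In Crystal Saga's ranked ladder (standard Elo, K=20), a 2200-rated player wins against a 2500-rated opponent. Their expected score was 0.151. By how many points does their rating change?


Elo update: delta = K * (S - Ea), where S = 1 (wins)
S - Ea = 1 - 0.151 = 0.849
Rating change = 20 * 0.849
= 16.98

16.98 rating points


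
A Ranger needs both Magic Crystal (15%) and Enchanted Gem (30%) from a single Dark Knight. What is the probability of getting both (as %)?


For independent events, P(both) = P(A) * P(B)
= 15% * 30%
= 450 / 100 %
= 4.5%

4.5%


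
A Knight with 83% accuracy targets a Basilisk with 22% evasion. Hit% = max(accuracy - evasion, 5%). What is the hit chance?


accuracy - evasion = 83 - 22 = 61
Apply floor: max(61, 5) = 61
Hit chance = 61%

61%


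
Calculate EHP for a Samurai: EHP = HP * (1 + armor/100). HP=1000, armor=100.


EHP = 1000 * (1 + 100/100)
= 1000 * (1 + 1.0)
= 1000 * 2.0
= 2000.0

2000.0 EHP


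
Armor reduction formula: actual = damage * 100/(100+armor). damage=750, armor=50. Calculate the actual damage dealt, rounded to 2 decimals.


actual = 750 * 100 / (100 + 50)
= 750 * 100 / 150
= 75000 / 150
= 500.00

500.00 damage


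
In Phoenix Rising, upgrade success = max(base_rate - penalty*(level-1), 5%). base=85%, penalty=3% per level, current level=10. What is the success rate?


raw_rate = 85 - 3 * (10 - 1)
= 85 - 3 * 9
= 85 - 27
= 58
Apply floor: max(58, 5) = 58%

58%


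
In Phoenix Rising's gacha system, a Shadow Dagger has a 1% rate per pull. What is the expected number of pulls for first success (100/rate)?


Expected pulls for a geometric distribution = 1/p = 100 / rate%
= 100 / 1
= 100.0

100.0 pulls


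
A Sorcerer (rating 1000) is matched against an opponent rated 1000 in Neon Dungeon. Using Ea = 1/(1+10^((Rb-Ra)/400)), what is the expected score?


Elo expected score: Ea = 1/(1 + 10^((Rb-Ra)/400))
Rb - Ra = 1000 - 1000 = 0
(Rb-Ra)/400 = 0/400 = 0.0
10^0.0 = 1.0
Ea = 1/(1 + 1.0) = 1/2.0 = 0.5000

0.5000


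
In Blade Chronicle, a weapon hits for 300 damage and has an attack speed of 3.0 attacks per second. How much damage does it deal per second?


DPS = damage * attack_speed
= 300 * 3.0
= 900.0

900.0 DPS


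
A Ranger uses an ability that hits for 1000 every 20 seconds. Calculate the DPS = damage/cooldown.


DPS = damage / cooldown
= 1000 / 20
= 50.00

50.00 DPS


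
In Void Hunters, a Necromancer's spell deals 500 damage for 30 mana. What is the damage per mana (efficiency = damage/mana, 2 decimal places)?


Efficiency = damage / mana
= 500 / 30
= 16.67

16.67 dmg/mana


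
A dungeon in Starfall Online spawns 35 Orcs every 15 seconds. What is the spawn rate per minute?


Spawns per minute = count * (60 / interval)
= 35 * (60 / 15)
= 35 * 4.0
= 140.0

140.0 per minute


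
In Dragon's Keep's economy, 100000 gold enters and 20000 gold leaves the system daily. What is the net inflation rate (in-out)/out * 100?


Net gold = 100000 - 20000 = 80000
Inflation rate = net / sunk * 100 = 80000 / 20000 * 100
= 4.0 * 100
= 400.00%

400.00%


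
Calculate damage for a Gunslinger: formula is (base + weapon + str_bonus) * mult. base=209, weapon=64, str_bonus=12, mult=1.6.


Sum base + weapon + str = 209 + 64 + 12 = 285
Multiply by 1.6:
285 * 1.6 = 456.0

456.0 damage


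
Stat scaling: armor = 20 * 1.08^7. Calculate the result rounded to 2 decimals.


value = base * growth^level
= 20 * 1.08^7
= 20 * 1.713824
= 34.28

34.28 armor


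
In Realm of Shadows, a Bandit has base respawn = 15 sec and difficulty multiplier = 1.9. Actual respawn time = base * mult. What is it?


Respawn time = base * multiplier
= 15 * 1.9
= 28.5 seconds

28.5 seconds


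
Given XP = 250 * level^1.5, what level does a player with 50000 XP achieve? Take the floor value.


XP = 250 * level^1.5, so level = (XP / 250)^(1/1.5)
= (50000 / 250)^(1/1.5)
= 200.0^0.6667
= 34.1995
Floor: level = 34

level 34


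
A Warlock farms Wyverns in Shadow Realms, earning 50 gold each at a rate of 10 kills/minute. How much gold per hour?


Gold per minute = 50 * 10 = 500
Gold per hour = 500 * 60 = 30000

30000 gold/hour


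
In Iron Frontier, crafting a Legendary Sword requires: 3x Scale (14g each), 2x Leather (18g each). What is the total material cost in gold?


Cost breakdown:
  Scale: 3 * 14 = 42
  Leather: 2 * 18 = 36
Total = 42 + 36 = 78

78 gold


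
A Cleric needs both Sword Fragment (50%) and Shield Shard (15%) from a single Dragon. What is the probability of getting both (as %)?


For independent events, P(both) = P(A) * P(B)
= 50% * 15%
= 750 / 100 %
= 7.5%

7.5%


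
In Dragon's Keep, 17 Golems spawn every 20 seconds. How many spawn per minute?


Spawns per minute = count * (60 / interval)
= 17 * (60 / 20)
= 17 * 3.0
= 51.0

51.0 per minute


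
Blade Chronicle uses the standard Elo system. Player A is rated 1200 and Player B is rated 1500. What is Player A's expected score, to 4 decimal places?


Elo expected score: Ea = 1/(1 + 10^((Rb-Ra)/400))
Rb - Ra = 1500 - 1200 = 300
(Rb-Ra)/400 = 300/400 = 0.75
10^0.75 = 5.623413
Ea = 1/(1 + 5.623413) = 1/6.623413 = 0.1510

0.1510


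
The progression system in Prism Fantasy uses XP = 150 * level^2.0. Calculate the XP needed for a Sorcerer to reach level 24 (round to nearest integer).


XP = 150 * level^2.0
Substitute level = 24:
XP = 150 * 24^2.0
= 150 * 576.0
= 86400

86400 XP


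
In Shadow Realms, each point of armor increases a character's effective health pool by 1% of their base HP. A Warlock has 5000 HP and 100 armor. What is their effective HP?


EHP = 5000 * (1 + 100/100)
= 5000 * (1 + 1.0)
= 5000 * 2.0
= 10000.0

10000.0 EHP


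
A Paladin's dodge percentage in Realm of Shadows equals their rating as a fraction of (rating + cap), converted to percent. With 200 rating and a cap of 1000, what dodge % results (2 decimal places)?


dodge% = 200 / (200 + 1000) * 100
= 200 / 1200 * 100
= 0.166667 * 100
= 16.67%

16.67%


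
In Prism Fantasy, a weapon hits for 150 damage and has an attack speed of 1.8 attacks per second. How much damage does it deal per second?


DPS = damage * attack_speed
= 150 * 1.8
= 270.0

270.0 DPS


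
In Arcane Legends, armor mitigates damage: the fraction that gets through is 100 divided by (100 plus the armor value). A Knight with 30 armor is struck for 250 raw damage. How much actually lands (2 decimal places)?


actual = 250 * 100 / (100 + 30)
= 250 * 100 / 130
= 25000 / 130
= 192.31

192.31 damage


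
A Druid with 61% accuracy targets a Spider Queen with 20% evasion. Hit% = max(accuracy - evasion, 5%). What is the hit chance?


accuracy - evasion = 61 - 20 = 41
Apply floor: max(41, 5) = 41
Hit chance = 41%

41%


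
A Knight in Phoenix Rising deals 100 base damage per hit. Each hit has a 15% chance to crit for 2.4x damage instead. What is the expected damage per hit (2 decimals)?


E[dmg] = base * (1 + crit_chance * (crit_mult - 1))
cc as decimal = 15/100 = 0.15
cm - 1 = 2.4 - 1 = 1.4
Bonus factor = 0.15 * 1.4 = 0.21
Total multiplier = 1 + 0.21 = 1.21
Expected damage = 100 * 1.21 = 121.00

121.00 damage


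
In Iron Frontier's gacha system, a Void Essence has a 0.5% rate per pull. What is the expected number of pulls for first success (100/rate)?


Expected pulls for a geometric distribution = 1/p = 100 / rate%
= 100 / 0.5
= 200.0

200.0 pulls


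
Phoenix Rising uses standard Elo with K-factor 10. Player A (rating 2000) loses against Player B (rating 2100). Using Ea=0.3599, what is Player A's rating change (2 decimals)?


Elo update: delta = K * (S - Ea), where S = 0 (loses)
S - Ea = 0 - 0.3599 = -0.3599
Rating change = 10 * -0.3599
= -3.60

-3.60 rating points


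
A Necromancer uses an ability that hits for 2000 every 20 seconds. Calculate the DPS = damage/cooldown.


DPS = damage / cooldown
= 2000 / 20
= 100.00

100.00 DPS


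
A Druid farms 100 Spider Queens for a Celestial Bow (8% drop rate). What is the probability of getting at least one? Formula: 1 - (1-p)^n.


P(at least one) = 1 - P(none) = 1 - (1-p)^n
p = 8/100 = 0.08
1 - p = 0.92
(1 - p)^100 = 0.92^100 = 0.000239
P(at least one) = 1 - 0.000239 = 0.9998

0.9998


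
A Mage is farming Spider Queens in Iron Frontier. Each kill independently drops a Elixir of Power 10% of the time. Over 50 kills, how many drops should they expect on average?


Expected drops = kills * (drop_rate / 100)
= 50 * (10 / 100)
= 50 * 0.1
= 5.0

5.0 drops


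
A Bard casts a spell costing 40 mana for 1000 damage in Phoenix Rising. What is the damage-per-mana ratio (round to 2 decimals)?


Efficiency = damage / mana
= 1000 / 40
= 25.00

25.00 dmg/mana


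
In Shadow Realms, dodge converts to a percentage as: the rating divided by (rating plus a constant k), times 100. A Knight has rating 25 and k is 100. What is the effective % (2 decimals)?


effective% = rating / (rating + k) * 100
= 25 / (25 + 100) * 100
= 25 / 125 * 100
= 0.2 * 100
= 20.00%

20.00%


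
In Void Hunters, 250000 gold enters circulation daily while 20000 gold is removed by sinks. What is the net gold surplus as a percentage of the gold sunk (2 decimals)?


Net gold = 250000 - 20000 = 230000
Inflation rate = net / sunk * 100 = 230000 / 20000 * 100
= 11.5 * 100
= 1150.00%

1150.00%


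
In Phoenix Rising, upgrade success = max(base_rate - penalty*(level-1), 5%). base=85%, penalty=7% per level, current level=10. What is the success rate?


raw_rate = 85 - 7 * (10 - 1)
= 85 - 7 * 9
= 85 - 63
= 22
Apply floor: max(22, 5) = 22%

22%


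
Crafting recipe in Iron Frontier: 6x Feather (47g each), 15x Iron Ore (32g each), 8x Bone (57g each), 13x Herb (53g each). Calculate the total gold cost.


Cost breakdown:
  Feather: 6 * 47 = 282
  Iron Ore: 15 * 32 = 480
  Bone: 8 * 57 = 456
  Herb: 13 * 53 = 689
Total = 282 + 480 + 456 + 689 = 1907

1907 gold


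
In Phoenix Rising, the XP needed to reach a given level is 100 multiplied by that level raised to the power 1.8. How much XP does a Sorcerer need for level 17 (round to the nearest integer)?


XP = 100 * level^1.8
Substitute level = 17:
XP = 100 * 17^1.8
= 100 * 163.9865
= 16399

16399 XP


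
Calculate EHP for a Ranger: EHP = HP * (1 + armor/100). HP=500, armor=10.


EHP = 500 * (1 + 10/100)
= 500 * (1 + 0.1)
= 500 * 1.1
= 550.0

550.0 EHP


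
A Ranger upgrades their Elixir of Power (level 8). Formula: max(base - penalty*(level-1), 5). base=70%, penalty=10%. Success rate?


raw_rate = 70 - 10 * (8 - 1)
= 70 - 10 * 7
= 70 - 70
= 0
Apply floor: max(0, 5) = 5%

5%


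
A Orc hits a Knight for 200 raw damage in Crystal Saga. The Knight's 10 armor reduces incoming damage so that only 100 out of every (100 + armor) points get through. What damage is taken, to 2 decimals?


actual = 200 * 100 / (100 + 10)
= 200 * 100 / 110
= 20000 / 110
= 181.82

181.82 damage


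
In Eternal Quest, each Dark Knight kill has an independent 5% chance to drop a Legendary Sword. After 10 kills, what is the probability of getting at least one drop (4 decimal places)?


P(at least one) = 1 - P(none) = 1 - (1-p)^n
p = 5/100 = 0.05
1 - p = 0.95
(1 - p)^10 = 0.95^10 = 0.598737
P(at least one) = 1 - 0.598737 = 0.4013

0.4013


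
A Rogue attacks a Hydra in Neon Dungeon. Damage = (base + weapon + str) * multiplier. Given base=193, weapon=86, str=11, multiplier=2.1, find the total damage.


Sum base + weapon + str = 193 + 86 + 11 = 290
Multiply by 2.1:
290 * 2.1 = 609.0

609.0 damage


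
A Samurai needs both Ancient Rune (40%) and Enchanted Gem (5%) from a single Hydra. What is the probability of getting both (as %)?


For independent events, P(both) = P(A) * P(B)
= 40% * 5%
= 200 / 100 %
= 2.0%

2.0%


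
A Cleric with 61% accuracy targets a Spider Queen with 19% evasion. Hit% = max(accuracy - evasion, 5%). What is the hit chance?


accuracy - evasion = 61 - 19 = 42
Apply floor: max(42, 5) = 42
Hit chance = 42%

42%


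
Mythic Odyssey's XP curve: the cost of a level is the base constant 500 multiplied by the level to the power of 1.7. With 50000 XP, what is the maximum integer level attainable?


XP = 500 * level^1.7, so level = (XP / 500)^(1/1.7)
= (50000 / 500)^(1/1.7)
= 100.0^0.5882
= 15.0131
Floor: level = 15

level 15


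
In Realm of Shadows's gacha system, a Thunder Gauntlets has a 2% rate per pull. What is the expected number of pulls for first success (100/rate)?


Expected pulls for a geometric distribution = 1/p = 100 / rate%
= 100 / 2
= 50.0

50.0 pulls


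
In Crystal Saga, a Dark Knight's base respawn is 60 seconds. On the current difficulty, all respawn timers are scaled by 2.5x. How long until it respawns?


Respawn time = base * multiplier
= 60 * 2.5
= 150.0 seconds

150.0 seconds


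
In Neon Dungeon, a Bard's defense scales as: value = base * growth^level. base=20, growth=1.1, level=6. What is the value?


value = base * growth^level
= 20 * 1.1^6
= 20 * 1.771561
= 35.43

35.43 defense


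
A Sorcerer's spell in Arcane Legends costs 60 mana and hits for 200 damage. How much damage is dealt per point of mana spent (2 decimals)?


Efficiency = damage / mana
= 200 / 60
= 3.33

3.33 dmg/mana
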